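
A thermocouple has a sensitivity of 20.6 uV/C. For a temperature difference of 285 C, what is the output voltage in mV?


The thermocouple output V = sensitivity * dT.
V = 20.6 uV/C * 285 C
V = 5871.0 uV
V = 5.871 mV

5.871 mV


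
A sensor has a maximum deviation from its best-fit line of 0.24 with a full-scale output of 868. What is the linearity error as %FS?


Linearity error = (max deviation / full scale) * 100%.
Linearity = (0.24 / 868) * 100
Linearity = 0.028 %FS

0.028 %FS


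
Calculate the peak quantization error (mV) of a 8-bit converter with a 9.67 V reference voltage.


The maximum quantization error is +/- LSB/2.
LSB = Vref / 2^n = 9.67 / 256 = 0.03777344 V
Max error = LSB / 2 = 0.03777344 / 2 = 0.01888672 V
Max error = 18.8867 mV

18.8867 mV


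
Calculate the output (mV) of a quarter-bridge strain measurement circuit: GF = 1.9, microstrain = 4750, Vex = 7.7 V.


Quarter bridge output: Vout = (GF * epsilon * Vex) / 4.
Vout = (1.9 * 4750e-6 * 7.7) / 4
Vout = 0.0694925 / 4 V
Vout = 0.01737312 V = 17.3731 mV

17.3731 mV


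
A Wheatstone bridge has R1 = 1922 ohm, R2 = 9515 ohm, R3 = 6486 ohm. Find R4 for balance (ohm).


At balance: R1*R4 = R2*R3, so R4 = R2*R3/R1.
R4 = 9515 * 6486 / 1922
R4 = 61714290 / 1922
R4 = 32109.41 ohm

32109.41 ohm


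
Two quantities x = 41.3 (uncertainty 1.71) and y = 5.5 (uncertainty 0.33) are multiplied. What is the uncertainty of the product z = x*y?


For a product z = x*y, the relative uncertainty is:
uz/z = sqrt((ux/x)^2 + (uy/y)^2)
Relative uncertainties: ux/x = 1.71/41.3 = 0.041404
uy/y = 0.33/5.5 = 0.06
z = 41.3 * 5.5 = 227.1
uz = 227.1 * sqrt(0.041404^2 + 0.06^2) = 16.559

16.559


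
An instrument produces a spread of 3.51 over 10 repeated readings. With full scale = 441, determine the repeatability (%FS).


Repeatability = (spread / full scale) * 100%.
R = (3.51 / 441) * 100
R = 0.796 %FS

0.796 %FS


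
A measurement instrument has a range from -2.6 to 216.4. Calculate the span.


Span = upper range - lower range.
Span = 216.4 - (-2.6)
Span = 219.0

219.0


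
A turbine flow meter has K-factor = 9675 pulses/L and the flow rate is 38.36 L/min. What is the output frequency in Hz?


Frequency = K * Q / 60 (converting L/min to L/s).
f = 9675 * 38.36 / 60
f = 371133.0 / 60
f = 6185.55 Hz

6185.55 Hz


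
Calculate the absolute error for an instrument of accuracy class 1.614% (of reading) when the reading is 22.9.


Absolute error = (accuracy% / 100) * reading.
Error = (1.614 / 100) * 22.9
Error = 0.01614 * 22.9
Error = 0.3696

0.3696


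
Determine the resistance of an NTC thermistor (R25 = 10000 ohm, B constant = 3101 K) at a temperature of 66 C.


NTC thermistor equation: Rt = R25 * exp(B * (1/T - 1/T25)).
T in Kelvin: 339.15 K, T25 = 298.15 K
1/T - 1/T25 = 1/339.15 - 1/298.15 = -0.00040547
B * (1/T - 1/T25) = 3101 * -0.00040547 = -1.2574
Rt = 10000 * exp(-1.2574) = 2844.0 ohm

2844.0 ohm


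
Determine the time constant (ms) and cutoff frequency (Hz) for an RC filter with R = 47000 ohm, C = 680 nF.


Time constant: tau = R * C.
tau = 47000 * 6.80e-07 = 0.03196 s
tau = 31.96 ms
Cutoff frequency: fc = 1 / (2*pi*R*C).
fc = 1 / (2*pi*0.03196) = 4.98 Hz

tau = 31.96 ms, fc = 4.98 Hz


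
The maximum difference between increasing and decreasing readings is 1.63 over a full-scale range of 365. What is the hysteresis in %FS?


Hysteresis = (max difference / full scale) * 100%.
H = (1.63 / 365) * 100
H = 0.447 %FS

0.447 %FS


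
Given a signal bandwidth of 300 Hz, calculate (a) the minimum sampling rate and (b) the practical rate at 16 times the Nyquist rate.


By Nyquist theorem, fs_min = 2 * fmax.
fs_min = 2 * 300 = 600 Hz
Practical rate = 16 * fs_min = 16 * 600 = 9600 Hz

fs_min = 600 Hz, fs_practical = 9600 Hz


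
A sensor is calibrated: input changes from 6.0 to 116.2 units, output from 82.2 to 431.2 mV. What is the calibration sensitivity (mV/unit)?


Sensitivity = (y2 - y1) / (x2 - x1).
S = (431.2 - 82.2) / (116.2 - 6.0)
S = 349.0 / 110.2
S = 3.167 mV/unit

3.167 mV/unit


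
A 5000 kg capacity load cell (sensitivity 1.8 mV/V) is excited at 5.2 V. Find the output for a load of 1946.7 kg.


Vout = rated_output * Vex * (load / capacity).
Vout = 1.8 * 5.2 * (1946.7 / 5000)
Vout = 1.8 * 5.2 * 0.38934
Vout = 3.644 mV

3.644 mV


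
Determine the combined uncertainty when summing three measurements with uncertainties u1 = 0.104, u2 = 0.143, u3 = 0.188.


For a sum of independent quantities, uc = sqrt(u1^2 + u2^2 + u3^2).
uc = sqrt(0.104^2 + 0.143^2 + 0.188^2)
uc = sqrt(0.010816 + 0.020449 + 0.035344)
uc = 0.2581

0.2581


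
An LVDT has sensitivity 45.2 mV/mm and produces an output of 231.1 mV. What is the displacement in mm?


Displacement = Vout / sensitivity.
d = 231.1 / 45.2
d = 5.113 mm

5.113 mm


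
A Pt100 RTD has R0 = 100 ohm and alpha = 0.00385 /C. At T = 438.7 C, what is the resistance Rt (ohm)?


The RTD equation: Rt = R0 * (1 + alpha * T).
Rt = 100 * (1 + 0.00385 * 438.7)
Rt = 100 * (1 + 1.688995)
Rt = 100 * 2.688995
Rt = 268.9 ohm

268.9 ohm


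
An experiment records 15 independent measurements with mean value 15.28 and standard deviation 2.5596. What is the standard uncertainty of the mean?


The standard uncertainty for Type A evaluation is u = s / sqrt(n).
u = 2.5596 / sqrt(15)
u = 2.5596 / 3.873
u = 0.6609

0.6609


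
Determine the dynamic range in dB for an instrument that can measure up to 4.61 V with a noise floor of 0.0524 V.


Dynamic range = 20 * log10(Vmax / Vnoise).
DR = 20 * log10(4.61 / 0.0524)
DR = 20 * log10(87.98)
DR = 38.89 dB

38.89 dB


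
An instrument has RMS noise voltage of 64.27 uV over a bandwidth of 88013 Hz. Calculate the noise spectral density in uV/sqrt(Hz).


Noise spectral density = Vrms / sqrt(BW).
NSD = 64.27 / sqrt(88013)
NSD = 64.27 / 296.6699
NSD = 0.2166 uV/sqrt(Hz)

0.2166 uV/sqrt(Hz)


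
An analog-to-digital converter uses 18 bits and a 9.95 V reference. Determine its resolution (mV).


The resolution (LSB) of an ADC is Vref / 2^n.
LSB = 9.95 / 2^18
LSB = 9.95 / 262144
LSB = 3.796e-05 V = 0.03795624 mV

0.03795624 mV


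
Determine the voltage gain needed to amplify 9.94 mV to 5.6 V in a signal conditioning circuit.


Gain = Vout / Vin (converting to same units).
G = 5.6 V / 9.94 mV
G = 5600.0 mV / 9.94 mV
G = 563.38

563.38


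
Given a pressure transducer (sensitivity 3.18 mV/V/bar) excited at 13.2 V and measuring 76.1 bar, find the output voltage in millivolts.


Output = sensitivity * Vex * P.
Vout = 3.18 * 13.2 * 76.1
Vout = 41.976 * 76.1
Vout = 3194.37 mV

3194.37 mV


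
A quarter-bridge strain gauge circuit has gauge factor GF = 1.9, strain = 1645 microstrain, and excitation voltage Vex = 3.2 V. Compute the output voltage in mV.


Quarter bridge output: Vout = (GF * epsilon * Vex) / 4.
Vout = (1.9 * 1645e-6 * 3.2) / 4
Vout = 0.0100016 / 4 V
Vout = 0.0025004 V = 2.5004 mV

2.5004 mV


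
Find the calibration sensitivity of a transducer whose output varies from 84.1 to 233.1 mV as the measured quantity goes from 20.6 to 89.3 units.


Sensitivity = (y2 - y1) / (x2 - x1).
S = (233.1 - 84.1) / (89.3 - 20.6)
S = 149.0 / 68.7
S = 2.1689 mV/unit

2.1689 mV/unit


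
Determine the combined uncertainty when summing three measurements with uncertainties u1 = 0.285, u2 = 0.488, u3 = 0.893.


For a sum of independent quantities, uc = sqrt(u1^2 + u2^2 + u3^2).
uc = sqrt(0.285^2 + 0.488^2 + 0.893^2)
uc = sqrt(0.081225 + 0.238144 + 0.797449)
uc = 1.0568

1.0568


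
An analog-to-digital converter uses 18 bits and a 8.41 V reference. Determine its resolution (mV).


The resolution (LSB) of an ADC is Vref / 2^n.
LSB = 8.41 / 2^18
LSB = 8.41 / 262144
LSB = 3.208e-05 V = 0.0320816 mV

0.0320816 mV


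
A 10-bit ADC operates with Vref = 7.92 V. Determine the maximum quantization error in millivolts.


The maximum quantization error is +/- LSB/2.
LSB = Vref / 2^n = 7.92 / 1024 = 0.00773437 V
Max error = LSB / 2 = 0.00773437 / 2 = 0.00386719 V
Max error = 3.8672 mV

3.8672 mV


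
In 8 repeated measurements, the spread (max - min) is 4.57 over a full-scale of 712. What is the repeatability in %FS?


Repeatability = (spread / full scale) * 100%.
R = (4.57 / 712) * 100
R = 0.642 %FS

0.642 %FS


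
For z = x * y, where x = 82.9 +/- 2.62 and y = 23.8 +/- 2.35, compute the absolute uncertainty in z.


For a product z = x*y, the relative uncertainty is:
uz/z = sqrt((ux/x)^2 + (uy/y)^2)
Relative uncertainties: ux/x = 2.62/82.9 = 0.031604
uy/y = 2.35/23.8 = 0.098739
z = 82.9 * 23.8 = 1973.0
uz = 1973.0 * sqrt(0.031604^2 + 0.098739^2) = 204.551

204.551


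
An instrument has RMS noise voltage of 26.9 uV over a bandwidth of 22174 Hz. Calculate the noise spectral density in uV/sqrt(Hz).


Noise spectral density = Vrms / sqrt(BW).
NSD = 26.9 / sqrt(22174)
NSD = 26.9 / 148.9094
NSD = 0.1806 uV/sqrt(Hz)

0.1806 uV/sqrt(Hz)


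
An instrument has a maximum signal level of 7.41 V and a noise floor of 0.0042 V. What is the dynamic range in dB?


Dynamic range = 20 * log10(Vmax / Vnoise).
DR = 20 * log10(7.41 / 0.0042)
DR = 20 * log10(1764.29)
DR = 64.93 dB

64.93 dB


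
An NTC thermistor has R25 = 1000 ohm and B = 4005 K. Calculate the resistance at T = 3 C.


NTC thermistor equation: Rt = R25 * exp(B * (1/T - 1/T25)).
T in Kelvin: 276.15 K, T25 = 298.15 K
1/T - 1/T25 = 1/276.15 - 1/298.15 = 0.0002672
B * (1/T - 1/T25) = 4005 * 0.0002672 = 1.0702
Rt = 1000 * exp(1.0702) = 2915.8 ohm

2915.8 ohm


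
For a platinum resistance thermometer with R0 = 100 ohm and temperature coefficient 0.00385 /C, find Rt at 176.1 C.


The RTD equation: Rt = R0 * (1 + alpha * T).
Rt = 100 * (1 + 0.00385 * 176.1)
Rt = 100 * (1 + 0.677985)
Rt = 100 * 1.677985
Rt = 167.799 ohm

167.799 ohm


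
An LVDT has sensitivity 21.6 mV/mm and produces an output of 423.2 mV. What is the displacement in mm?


Displacement = Vout / sensitivity.
d = 423.2 / 21.6
d = 19.593 mm

19.593 mm


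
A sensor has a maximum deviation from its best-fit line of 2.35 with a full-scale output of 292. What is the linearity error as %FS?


Linearity error = (max deviation / full scale) * 100%.
Linearity = (2.35 / 292) * 100
Linearity = 0.805 %FS

0.805 %FS


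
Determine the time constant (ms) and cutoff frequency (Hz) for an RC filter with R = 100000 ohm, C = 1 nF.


Time constant: tau = R * C.
tau = 100000 * 1.00e-09 = 0.0001 s
tau = 0.1 ms
Cutoff frequency: fc = 1 / (2*pi*R*C).
fc = 1 / (2*pi*0.0001) = 1591.55 Hz

tau = 0.1 ms, fc = 1591.55 Hz


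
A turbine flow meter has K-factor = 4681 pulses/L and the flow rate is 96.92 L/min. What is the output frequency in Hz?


Frequency = K * Q / 60 (converting L/min to L/s).
f = 4681 * 96.92 / 60
f = 453682.52 / 60
f = 7561.38 Hz

7561.38 Hz


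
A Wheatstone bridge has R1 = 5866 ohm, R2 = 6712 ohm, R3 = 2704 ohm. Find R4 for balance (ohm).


At balance: R1*R4 = R2*R3, so R4 = R2*R3/R1.
R4 = 6712 * 2704 / 5866
R4 = 18149248 / 5866
R4 = 3093.97 ohm

3093.97 ohm


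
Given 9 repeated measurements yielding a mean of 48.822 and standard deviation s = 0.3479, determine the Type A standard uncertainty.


The standard uncertainty for Type A evaluation is u = s / sqrt(n).
u = 0.3479 / sqrt(9)
u = 0.3479 / 3.0
u = 0.116

0.116


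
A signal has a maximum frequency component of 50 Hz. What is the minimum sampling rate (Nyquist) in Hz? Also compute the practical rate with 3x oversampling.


By Nyquist theorem, fs_min = 2 * fmax.
fs_min = 2 * 50 = 100 Hz
Practical rate = 3 * fs_min = 3 * 100 = 300 Hz

fs_min = 100 Hz, fs_practical = 300 Hz


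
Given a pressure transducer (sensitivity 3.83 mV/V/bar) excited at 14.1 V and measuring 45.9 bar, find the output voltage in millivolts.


Output = sensitivity * Vex * P.
Vout = 3.83 * 14.1 * 45.9
Vout = 54.003 * 45.9
Vout = 2478.74 mV

2478.74 mV


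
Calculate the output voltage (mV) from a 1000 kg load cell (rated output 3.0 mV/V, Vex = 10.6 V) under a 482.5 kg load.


Vout = rated_output * Vex * (load / capacity).
Vout = 3.0 * 10.6 * (482.5 / 1000)
Vout = 3.0 * 10.6 * 0.4825
Vout = 15.343 mV

15.343 mV


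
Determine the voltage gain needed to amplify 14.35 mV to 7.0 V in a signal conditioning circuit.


Gain = Vout / Vin (converting to same units).
G = 7.0 V / 14.35 mV
G = 7000.0 mV / 14.35 mV
G = 487.8

487.8


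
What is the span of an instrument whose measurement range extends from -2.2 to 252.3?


Span = upper range - lower range.
Span = 252.3 - (-2.2)
Span = 254.5

254.5


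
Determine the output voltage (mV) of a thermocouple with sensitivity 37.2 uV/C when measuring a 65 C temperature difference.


The thermocouple output V = sensitivity * dT.
V = 37.2 uV/C * 65 C
V = 2418.0 uV
V = 2.418 mV

2.418 mV


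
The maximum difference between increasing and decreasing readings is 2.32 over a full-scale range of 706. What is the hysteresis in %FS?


Hysteresis = (max difference / full scale) * 100%.
H = (2.32 / 706) * 100
H = 0.329 %FS

0.329 %FS


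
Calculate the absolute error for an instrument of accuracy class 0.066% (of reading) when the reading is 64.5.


Absolute error = (accuracy% / 100) * reading.
Error = (0.066 / 100) * 64.5
Error = 0.00066 * 64.5
Error = 0.0426

0.0426


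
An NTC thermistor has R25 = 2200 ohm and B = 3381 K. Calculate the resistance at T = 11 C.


NTC thermistor equation: Rt = R25 * exp(B * (1/T - 1/T25)).
T in Kelvin: 284.15 K, T25 = 298.15 K
1/T - 1/T25 = 1/284.15 - 1/298.15 = 0.00016525
B * (1/T - 1/T25) = 3381 * 0.00016525 = 0.5587
Rt = 2200 * exp(0.5587) = 3846.5 ohm

3846.5 ohm


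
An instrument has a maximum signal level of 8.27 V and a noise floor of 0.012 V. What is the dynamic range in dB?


Dynamic range = 20 * log10(Vmax / Vnoise).
DR = 20 * log10(8.27 / 0.012)
DR = 20 * log10(689.17)
DR = 56.77 dB

56.77 dB


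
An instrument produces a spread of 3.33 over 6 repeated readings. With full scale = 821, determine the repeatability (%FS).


Repeatability = (spread / full scale) * 100%.
R = (3.33 / 821) * 100
R = 0.406 %FS

0.406 %FS


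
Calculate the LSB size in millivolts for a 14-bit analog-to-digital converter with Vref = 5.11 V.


The resolution (LSB) of an ADC is Vref / 2^n.
LSB = 5.11 / 2^14
LSB = 5.11 / 16384
LSB = 0.00031189 V = 0.31188965 mV

0.31188965 mV


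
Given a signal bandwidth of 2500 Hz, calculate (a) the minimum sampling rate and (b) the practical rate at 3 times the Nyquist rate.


By Nyquist theorem, fs_min = 2 * fmax.
fs_min = 2 * 2500 = 5000 Hz
Practical rate = 3 * fs_min = 3 * 5000 = 15000 Hz

fs_min = 5000 Hz, fs_practical = 15000 Hz


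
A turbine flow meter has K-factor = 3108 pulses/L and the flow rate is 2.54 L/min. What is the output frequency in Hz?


Frequency = K * Q / 60 (converting L/min to L/s).
f = 3108 * 2.54 / 60
f = 7894.32 / 60
f = 131.57 Hz

131.57 Hz


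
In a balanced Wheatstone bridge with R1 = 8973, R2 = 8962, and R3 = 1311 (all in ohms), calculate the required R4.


At balance: R1*R4 = R2*R3, so R4 = R2*R3/R1.
R4 = 8962 * 1311 / 8973
R4 = 11749182 / 8973
R4 = 1309.39 ohm

1309.39 ohm


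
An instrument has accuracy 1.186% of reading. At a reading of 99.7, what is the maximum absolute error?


Absolute error = (accuracy% / 100) * reading.
Error = (1.186 / 100) * 99.7
Error = 0.01186 * 99.7
Error = 1.1824

1.1824


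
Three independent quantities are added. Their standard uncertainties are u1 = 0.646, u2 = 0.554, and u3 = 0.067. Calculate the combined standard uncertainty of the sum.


For a sum of independent quantities, uc = sqrt(u1^2 + u2^2 + u3^2).
uc = sqrt(0.646^2 + 0.554^2 + 0.067^2)
uc = sqrt(0.417316 + 0.306916 + 0.004489)
uc = 0.8537

0.8537


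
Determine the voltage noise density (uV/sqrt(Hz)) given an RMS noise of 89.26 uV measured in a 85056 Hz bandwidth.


Noise spectral density = Vrms / sqrt(BW).
NSD = 89.26 / sqrt(85056)
NSD = 89.26 / 291.6436
NSD = 0.3061 uV/sqrt(Hz)

0.3061 uV/sqrt(Hz)


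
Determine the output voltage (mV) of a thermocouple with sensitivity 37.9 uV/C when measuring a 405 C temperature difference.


The thermocouple output V = sensitivity * dT.
V = 37.9 uV/C * 405 C
V = 15349.5 uV
V = 15.35 mV

15.35 mV


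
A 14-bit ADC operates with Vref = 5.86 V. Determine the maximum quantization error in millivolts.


The maximum quantization error is +/- LSB/2.
LSB = Vref / 2^n = 5.86 / 16384 = 0.00035767 V
Max error = LSB / 2 = 0.00035767 / 2 = 0.00017883 V
Max error = 0.1788 mV

0.1788 mV


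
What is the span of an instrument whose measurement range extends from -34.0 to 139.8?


Span = upper range - lower range.
Span = 139.8 - (-34.0)
Span = 173.8

173.8


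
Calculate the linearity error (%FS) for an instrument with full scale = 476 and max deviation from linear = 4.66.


Linearity error = (max deviation / full scale) * 100%.
Linearity = (4.66 / 476) * 100
Linearity = 0.979 %FS

0.979 %FS


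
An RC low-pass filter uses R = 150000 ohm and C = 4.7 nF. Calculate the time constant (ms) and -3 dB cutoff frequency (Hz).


Time constant: tau = R * C.
tau = 150000 * 4.70e-09 = 0.000705 s
tau = 0.705 ms
Cutoff frequency: fc = 1 / (2*pi*R*C).
fc = 1 / (2*pi*0.000705) = 225.75 Hz

tau = 0.705 ms, fc = 225.75 Hz


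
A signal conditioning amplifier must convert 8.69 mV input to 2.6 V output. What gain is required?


Gain = Vout / Vin (converting to same units).
G = 2.6 V / 8.69 mV
G = 2600.0 mV / 8.69 mV
G = 299.19

299.19


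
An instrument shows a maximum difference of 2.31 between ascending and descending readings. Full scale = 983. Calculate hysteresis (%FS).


Hysteresis = (max difference / full scale) * 100%.
H = (2.31 / 983) * 100
H = 0.235 %FS

0.235 %FS


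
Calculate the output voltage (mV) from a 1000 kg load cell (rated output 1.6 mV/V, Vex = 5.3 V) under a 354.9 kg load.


Vout = rated_output * Vex * (load / capacity).
Vout = 1.6 * 5.3 * (354.9 / 1000)
Vout = 1.6 * 5.3 * 0.3549
Vout = 3.01 mV

3.01 mV


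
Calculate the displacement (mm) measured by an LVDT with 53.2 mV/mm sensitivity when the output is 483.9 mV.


Displacement = Vout / sensitivity.
d = 483.9 / 53.2
d = 9.096 mm

9.096 mm


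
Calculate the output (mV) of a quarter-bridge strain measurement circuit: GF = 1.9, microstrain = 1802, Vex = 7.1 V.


Quarter bridge output: Vout = (GF * epsilon * Vex) / 4.
Vout = (1.9 * 1802e-6 * 7.1) / 4
Vout = 0.02430898 / 4 V
Vout = 0.00607724 V = 6.0772 mV

6.0772 mV


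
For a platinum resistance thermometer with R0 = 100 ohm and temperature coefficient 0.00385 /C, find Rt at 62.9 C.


The RTD equation: Rt = R0 * (1 + alpha * T).
Rt = 100 * (1 + 0.00385 * 62.9)
Rt = 100 * (1 + 0.242165)
Rt = 100 * 1.242165
Rt = 124.216 ohm

124.216 ohm


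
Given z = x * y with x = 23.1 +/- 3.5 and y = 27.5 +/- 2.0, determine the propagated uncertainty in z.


For a product z = x*y, the relative uncertainty is:
uz/z = sqrt((ux/x)^2 + (uy/y)^2)
Relative uncertainties: ux/x = 3.5/23.1 = 0.151515
uy/y = 2.0/27.5 = 0.072727
z = 23.1 * 27.5 = 635.2
uz = 635.2 * sqrt(0.151515^2 + 0.072727^2) = 106.764

106.764


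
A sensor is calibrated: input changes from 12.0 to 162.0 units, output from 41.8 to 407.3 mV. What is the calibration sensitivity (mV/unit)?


Sensitivity = (y2 - y1) / (x2 - x1).
S = (407.3 - 41.8) / (162.0 - 12.0)
S = 365.5 / 150.0
S = 2.4367 mV/unit

2.4367 mV/unit


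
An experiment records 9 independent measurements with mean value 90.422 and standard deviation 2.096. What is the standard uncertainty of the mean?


The standard uncertainty for Type A evaluation is u = s / sqrt(n).
u = 2.096 / sqrt(9)
u = 2.096 / 3.0
u = 0.6987

0.6987


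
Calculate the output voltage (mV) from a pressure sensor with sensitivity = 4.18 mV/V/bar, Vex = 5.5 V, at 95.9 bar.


Output = sensitivity * Vex * P.
Vout = 4.18 * 5.5 * 95.9
Vout = 22.99 * 95.9
Vout = 2204.74 mV

2204.74 mV


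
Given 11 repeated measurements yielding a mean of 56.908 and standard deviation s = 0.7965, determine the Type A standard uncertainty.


The standard uncertainty for Type A evaluation is u = s / sqrt(n).
u = 0.7965 / sqrt(11)
u = 0.7965 / 3.3166
u = 0.2402

0.2402


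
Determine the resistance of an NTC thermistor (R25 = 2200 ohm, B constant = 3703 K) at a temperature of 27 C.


NTC thermistor equation: Rt = R25 * exp(B * (1/T - 1/T25)).
T in Kelvin: 300.15 K, T25 = 298.15 K
1/T - 1/T25 = 1/300.15 - 1/298.15 = -2.235e-05
B * (1/T - 1/T25) = 3703 * -2.235e-05 = -0.0828
Rt = 2200 * exp(-0.0828) = 2025.3 ohm

2025.3 ohm


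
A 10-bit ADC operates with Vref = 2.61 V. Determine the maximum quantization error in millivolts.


The maximum quantization error is +/- LSB/2.
LSB = Vref / 2^n = 2.61 / 1024 = 0.00254883 V
Max error = LSB / 2 = 0.00254883 / 2 = 0.00127441 V
Max error = 1.2744 mV

1.2744 mV


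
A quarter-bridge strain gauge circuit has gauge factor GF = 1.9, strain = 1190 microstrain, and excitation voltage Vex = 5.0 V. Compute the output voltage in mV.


Quarter bridge output: Vout = (GF * epsilon * Vex) / 4.
Vout = (1.9 * 1190e-6 * 5.0) / 4
Vout = 0.011305 / 4 V
Vout = 0.00282625 V = 2.8262 mV

2.8262 mV


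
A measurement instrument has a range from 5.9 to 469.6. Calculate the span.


Span = upper range - lower range.
Span = 469.6 - (5.9)
Span = 463.7

463.7


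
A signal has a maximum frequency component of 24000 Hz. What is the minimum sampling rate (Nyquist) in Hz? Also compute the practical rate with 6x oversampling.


By Nyquist theorem, fs_min = 2 * fmax.
fs_min = 2 * 24000 = 48000 Hz
Practical rate = 6 * fs_min = 6 * 48000 = 288000 Hz

fs_min = 48000 Hz, fs_practical = 288000 Hz


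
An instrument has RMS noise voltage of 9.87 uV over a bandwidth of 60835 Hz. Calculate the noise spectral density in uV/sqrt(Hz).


Noise spectral density = Vrms / sqrt(BW).
NSD = 9.87 / sqrt(60835)
NSD = 9.87 / 246.6475
NSD = 0.04 uV/sqrt(Hz)

0.04 uV/sqrt(Hz)


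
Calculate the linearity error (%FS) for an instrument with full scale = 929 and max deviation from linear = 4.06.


Linearity error = (max deviation / full scale) * 100%.
Linearity = (4.06 / 929) * 100
Linearity = 0.437 %FS

0.437 %FS


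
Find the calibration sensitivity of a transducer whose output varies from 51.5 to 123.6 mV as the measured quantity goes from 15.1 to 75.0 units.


Sensitivity = (y2 - y1) / (x2 - x1).
S = (123.6 - 51.5) / (75.0 - 15.1)
S = 72.1 / 59.9
S = 1.2037 mV/unit

1.2037 mV/unit


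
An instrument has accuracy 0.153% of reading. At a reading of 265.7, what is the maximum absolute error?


Absolute error = (accuracy% / 100) * reading.
Error = (0.153 / 100) * 265.7
Error = 0.00153 * 265.7
Error = 0.4065

0.4065


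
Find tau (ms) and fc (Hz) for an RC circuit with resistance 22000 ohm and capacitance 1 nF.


Time constant: tau = R * C.
tau = 22000 * 1.00e-09 = 2.2e-05 s
tau = 0.022 ms
Cutoff frequency: fc = 1 / (2*pi*R*C).
fc = 1 / (2*pi*2.2e-05) = 7234.32 Hz

tau = 0.022 ms, fc = 7234.32 Hz


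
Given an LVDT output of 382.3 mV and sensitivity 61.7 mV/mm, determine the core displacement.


Displacement = Vout / sensitivity.
d = 382.3 / 61.7
d = 6.196 mm

6.196 mm


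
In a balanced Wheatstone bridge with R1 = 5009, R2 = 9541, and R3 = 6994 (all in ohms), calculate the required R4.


At balance: R1*R4 = R2*R3, so R4 = R2*R3/R1.
R4 = 9541 * 6994 / 5009
R4 = 66729754 / 5009
R4 = 13321.97 ohm

13321.97 ohm


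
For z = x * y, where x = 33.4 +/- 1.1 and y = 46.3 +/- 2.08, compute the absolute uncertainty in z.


For a product z = x*y, the relative uncertainty is:
uz/z = sqrt((ux/x)^2 + (uy/y)^2)
Relative uncertainties: ux/x = 1.1/33.4 = 0.032934
uy/y = 2.08/46.3 = 0.044924
z = 33.4 * 46.3 = 1546.4
uz = 1546.4 * sqrt(0.032934^2 + 0.044924^2) = 86.141

86.141


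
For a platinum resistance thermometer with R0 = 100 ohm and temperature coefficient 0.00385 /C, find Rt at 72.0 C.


The RTD equation: Rt = R0 * (1 + alpha * T).
Rt = 100 * (1 + 0.00385 * 72.0)
Rt = 100 * (1 + 0.2772)
Rt = 100 * 1.2772
Rt = 127.72 ohm

127.72 ohm


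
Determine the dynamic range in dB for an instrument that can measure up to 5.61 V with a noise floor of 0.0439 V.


Dynamic range = 20 * log10(Vmax / Vnoise).
DR = 20 * log10(5.61 / 0.0439)
DR = 20 * log10(127.79)
DR = 42.13 dB

42.13 dB


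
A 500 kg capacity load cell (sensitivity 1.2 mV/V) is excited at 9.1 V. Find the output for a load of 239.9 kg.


Vout = rated_output * Vex * (load / capacity).
Vout = 1.2 * 9.1 * (239.9 / 500)
Vout = 1.2 * 9.1 * 0.4798
Vout = 5.239 mV

5.239 mV


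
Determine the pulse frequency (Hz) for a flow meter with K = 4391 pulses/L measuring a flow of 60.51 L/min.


Frequency = K * Q / 60 (converting L/min to L/s).
f = 4391 * 60.51 / 60
f = 265699.41 / 60
f = 4428.32 Hz

4428.32 Hz


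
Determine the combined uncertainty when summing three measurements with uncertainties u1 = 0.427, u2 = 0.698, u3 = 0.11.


For a sum of independent quantities, uc = sqrt(u1^2 + u2^2 + u3^2).
uc = sqrt(0.427^2 + 0.698^2 + 0.11^2)
uc = sqrt(0.182329 + 0.487204 + 0.0121)
uc = 0.8256

0.8256


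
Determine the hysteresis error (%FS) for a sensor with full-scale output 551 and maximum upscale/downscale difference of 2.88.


Hysteresis = (max difference / full scale) * 100%.
H = (2.88 / 551) * 100
H = 0.523 %FS

0.523 %FS


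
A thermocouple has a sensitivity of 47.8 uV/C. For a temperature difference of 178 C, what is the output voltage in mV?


The thermocouple output V = sensitivity * dT.
V = 47.8 uV/C * 178 C
V = 8508.4 uV
V = 8.508 mV

8.508 mV


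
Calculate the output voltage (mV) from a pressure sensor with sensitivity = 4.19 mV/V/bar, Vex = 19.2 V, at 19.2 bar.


Output = sensitivity * Vex * P.
Vout = 4.19 * 19.2 * 19.2
Vout = 80.448 * 19.2
Vout = 1544.6 mV

1544.6 mV


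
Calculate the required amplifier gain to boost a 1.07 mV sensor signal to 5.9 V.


Gain = Vout / Vin (converting to same units).
G = 5.9 V / 1.07 mV
G = 5900.0 mV / 1.07 mV
G = 5514.02

5514.02


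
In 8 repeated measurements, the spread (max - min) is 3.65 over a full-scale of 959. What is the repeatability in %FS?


Repeatability = (spread / full scale) * 100%.
R = (3.65 / 959) * 100
R = 0.381 %FS

0.381 %FS


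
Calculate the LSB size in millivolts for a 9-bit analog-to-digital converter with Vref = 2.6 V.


The resolution (LSB) of an ADC is Vref / 2^n.
LSB = 2.6 / 2^9
LSB = 2.6 / 512
LSB = 0.00507813 V = 5.078125 mV

5.078125 mV


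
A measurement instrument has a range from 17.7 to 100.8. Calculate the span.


Span = upper range - lower range.
Span = 100.8 - (17.7)
Span = 83.1

83.1


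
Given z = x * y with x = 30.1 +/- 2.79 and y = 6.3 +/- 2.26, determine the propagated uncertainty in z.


For a product z = x*y, the relative uncertainty is:
uz/z = sqrt((ux/x)^2 + (uy/y)^2)
Relative uncertainties: ux/x = 2.79/30.1 = 0.092691
uy/y = 2.26/6.3 = 0.35873
z = 30.1 * 6.3 = 189.6
uz = 189.6 * sqrt(0.092691^2 + 0.35873^2) = 70.26

70.26


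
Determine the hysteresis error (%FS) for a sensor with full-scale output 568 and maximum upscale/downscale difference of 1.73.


Hysteresis = (max difference / full scale) * 100%.
H = (1.73 / 568) * 100
H = 0.305 %FS

0.305 %FS


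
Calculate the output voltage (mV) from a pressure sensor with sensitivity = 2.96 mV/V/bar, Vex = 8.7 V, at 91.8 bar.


Output = sensitivity * Vex * P.
Vout = 2.96 * 8.7 * 91.8
Vout = 25.752 * 91.8
Vout = 2364.03 mV

2364.03 mV


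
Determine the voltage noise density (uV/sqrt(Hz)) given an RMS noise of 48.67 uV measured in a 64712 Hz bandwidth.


Noise spectral density = Vrms / sqrt(BW).
NSD = 48.67 / sqrt(64712)
NSD = 48.67 / 254.3855
NSD = 0.1913 uV/sqrt(Hz)

0.1913 uV/sqrt(Hz)


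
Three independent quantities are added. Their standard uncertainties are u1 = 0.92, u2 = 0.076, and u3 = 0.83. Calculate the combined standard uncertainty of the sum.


For a sum of independent quantities, uc = sqrt(u1^2 + u2^2 + u3^2).
uc = sqrt(0.92^2 + 0.076^2 + 0.83^2)
uc = sqrt(0.8464 + 0.005776 + 0.6889)
uc = 1.2414

1.2414


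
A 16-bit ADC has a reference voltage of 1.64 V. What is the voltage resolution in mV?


The resolution (LSB) of an ADC is Vref / 2^n.
LSB = 1.64 / 2^16
LSB = 1.64 / 65536
LSB = 2.502e-05 V = 0.02502441 mV

0.02502441 mV


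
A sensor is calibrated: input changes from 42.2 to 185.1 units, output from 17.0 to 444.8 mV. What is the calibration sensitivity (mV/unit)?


Sensitivity = (y2 - y1) / (x2 - x1).
S = (444.8 - 17.0) / (185.1 - 42.2)
S = 427.8 / 142.9
S = 2.9937 mV/unit

2.9937 mV/unit


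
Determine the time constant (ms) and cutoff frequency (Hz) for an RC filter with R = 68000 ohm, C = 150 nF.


Time constant: tau = R * C.
tau = 68000 * 1.50e-07 = 0.0102 s
tau = 10.2 ms
Cutoff frequency: fc = 1 / (2*pi*R*C).
fc = 1 / (2*pi*0.0102) = 15.6 Hz

tau = 10.2 ms, fc = 15.6 Hz


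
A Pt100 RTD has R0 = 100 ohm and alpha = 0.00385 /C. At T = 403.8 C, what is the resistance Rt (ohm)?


The RTD equation: Rt = R0 * (1 + alpha * T).
Rt = 100 * (1 + 0.00385 * 403.8)
Rt = 100 * (1 + 1.55463)
Rt = 100 * 2.55463
Rt = 255.463 ohm

255.463 ohm


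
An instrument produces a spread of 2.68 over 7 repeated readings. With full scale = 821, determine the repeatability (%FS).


Repeatability = (spread / full scale) * 100%.
R = (2.68 / 821) * 100
R = 0.326 %FS

0.326 %FS


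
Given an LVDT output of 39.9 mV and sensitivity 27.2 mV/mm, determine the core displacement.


Displacement = Vout / sensitivity.
d = 39.9 / 27.2
d = 1.467 mm

1.467 mm


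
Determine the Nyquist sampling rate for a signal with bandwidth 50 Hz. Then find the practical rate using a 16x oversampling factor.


By Nyquist theorem, fs_min = 2 * fmax.
fs_min = 2 * 50 = 100 Hz
Practical rate = 16 * fs_min = 16 * 100 = 1600 Hz

fs_min = 100 Hz, fs_practical = 1600 Hz


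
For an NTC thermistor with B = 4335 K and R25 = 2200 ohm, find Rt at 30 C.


NTC thermistor equation: Rt = R25 * exp(B * (1/T - 1/T25)).
T in Kelvin: 303.15 K, T25 = 298.15 K
1/T - 1/T25 = 1/303.15 - 1/298.15 = -5.532e-05
B * (1/T - 1/T25) = 4335 * -5.532e-05 = -0.2398
Rt = 2200 * exp(-0.2398) = 1730.9 ohm

1730.9 ohm


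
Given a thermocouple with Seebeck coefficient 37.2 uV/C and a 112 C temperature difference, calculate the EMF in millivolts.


The thermocouple output V = sensitivity * dT.
V = 37.2 uV/C * 112 C
V = 4166.4 uV
V = 4.166 mV

4.166 mV


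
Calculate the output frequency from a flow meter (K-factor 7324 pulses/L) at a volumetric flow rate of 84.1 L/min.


Frequency = K * Q / 60 (converting L/min to L/s).
f = 7324 * 84.1 / 60
f = 615948.4 / 60
f = 10265.81 Hz

10265.81 Hz


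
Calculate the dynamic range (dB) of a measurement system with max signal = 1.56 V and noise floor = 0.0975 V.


Dynamic range = 20 * log10(Vmax / Vnoise).
DR = 20 * log10(1.56 / 0.0975)
DR = 20 * log10(16.0)
DR = 24.08 dB

24.08 dB


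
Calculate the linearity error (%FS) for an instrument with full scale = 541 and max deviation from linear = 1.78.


Linearity error = (max deviation / full scale) * 100%.
Linearity = (1.78 / 541) * 100
Linearity = 0.329 %FS

0.329 %FS


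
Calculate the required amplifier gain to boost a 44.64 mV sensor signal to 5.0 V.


Gain = Vout / Vin (converting to same units).
G = 5.0 V / 44.64 mV
G = 5000.0 mV / 44.64 mV
G = 112.01

112.01


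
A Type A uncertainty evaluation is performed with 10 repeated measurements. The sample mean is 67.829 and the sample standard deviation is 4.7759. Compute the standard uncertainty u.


The standard uncertainty for Type A evaluation is u = s / sqrt(n).
u = 4.7759 / sqrt(10)
u = 4.7759 / 3.1623
u = 1.5103

1.5103


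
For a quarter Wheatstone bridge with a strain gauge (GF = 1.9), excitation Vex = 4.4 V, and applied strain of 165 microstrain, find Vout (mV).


Quarter bridge output: Vout = (GF * epsilon * Vex) / 4.
Vout = (1.9 * 165e-6 * 4.4) / 4
Vout = 0.0013794 / 4 V
Vout = 0.00034485 V = 0.3448 mV

0.3448 mV


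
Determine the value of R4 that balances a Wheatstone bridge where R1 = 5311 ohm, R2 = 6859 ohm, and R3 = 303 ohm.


At balance: R1*R4 = R2*R3, so R4 = R2*R3/R1.
R4 = 6859 * 303 / 5311
R4 = 2078277 / 5311
R4 = 391.32 ohm

391.32 ohm


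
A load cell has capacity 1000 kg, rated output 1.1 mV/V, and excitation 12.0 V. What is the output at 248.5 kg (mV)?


Vout = rated_output * Vex * (load / capacity).
Vout = 1.1 * 12.0 * (248.5 / 1000)
Vout = 1.1 * 12.0 * 0.2485
Vout = 3.28 mV

3.28 mV


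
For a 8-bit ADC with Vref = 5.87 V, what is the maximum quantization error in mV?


The maximum quantization error is +/- LSB/2.
LSB = Vref / 2^n = 5.87 / 256 = 0.02292969 V
Max error = LSB / 2 = 0.02292969 / 2 = 0.01146484 V
Max error = 11.4648 mV

11.4648 mV


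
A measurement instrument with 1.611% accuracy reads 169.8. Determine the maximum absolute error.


Absolute error = (accuracy% / 100) * reading.
Error = (1.611 / 100) * 169.8
Error = 0.01611 * 169.8
Error = 2.7355

2.7355


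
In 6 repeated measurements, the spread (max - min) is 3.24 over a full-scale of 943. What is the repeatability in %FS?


Repeatability = (spread / full scale) * 100%.
R = (3.24 / 943) * 100
R = 0.344 %FS

0.344 %FS


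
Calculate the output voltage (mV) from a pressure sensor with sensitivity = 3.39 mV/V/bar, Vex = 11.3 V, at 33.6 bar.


Output = sensitivity * Vex * P.
Vout = 3.39 * 11.3 * 33.6
Vout = 38.307 * 33.6
Vout = 1287.12 mV

1287.12 mV


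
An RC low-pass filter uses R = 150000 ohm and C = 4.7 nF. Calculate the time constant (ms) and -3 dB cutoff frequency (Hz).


Time constant: tau = R * C.
tau = 150000 * 4.70e-09 = 0.000705 s
tau = 0.705 ms
Cutoff frequency: fc = 1 / (2*pi*R*C).
fc = 1 / (2*pi*0.000705) = 225.75 Hz

tau = 0.705 ms, fc = 225.75 Hz


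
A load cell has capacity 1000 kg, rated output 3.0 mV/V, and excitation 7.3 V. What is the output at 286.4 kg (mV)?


Vout = rated_output * Vex * (load / capacity).
Vout = 3.0 * 7.3 * (286.4 / 1000)
Vout = 3.0 * 7.3 * 0.2864
Vout = 6.272 mV

6.272 mV


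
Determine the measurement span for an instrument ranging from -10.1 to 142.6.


Span = upper range - lower range.
Span = 142.6 - (-10.1)
Span = 152.7

152.7


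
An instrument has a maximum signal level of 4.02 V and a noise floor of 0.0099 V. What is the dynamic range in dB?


Dynamic range = 20 * log10(Vmax / Vnoise).
DR = 20 * log10(4.02 / 0.0099)
DR = 20 * log10(406.06)
DR = 52.17 dB

52.17 dB


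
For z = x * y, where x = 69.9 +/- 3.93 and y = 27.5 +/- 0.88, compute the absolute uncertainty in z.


For a product z = x*y, the relative uncertainty is:
uz/z = sqrt((ux/x)^2 + (uy/y)^2)
Relative uncertainties: ux/x = 3.93/69.9 = 0.056223
uy/y = 0.88/27.5 = 0.032
z = 69.9 * 27.5 = 1922.3
uz = 1922.3 * sqrt(0.056223^2 + 0.032^2) = 124.354

124.354


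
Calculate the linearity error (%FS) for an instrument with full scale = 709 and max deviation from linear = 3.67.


Linearity error = (max deviation / full scale) * 100%.
Linearity = (3.67 / 709) * 100
Linearity = 0.518 %FS

0.518 %FS


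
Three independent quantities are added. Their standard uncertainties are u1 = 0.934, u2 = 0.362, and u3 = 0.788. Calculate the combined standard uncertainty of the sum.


For a sum of independent quantities, uc = sqrt(u1^2 + u2^2 + u3^2).
uc = sqrt(0.934^2 + 0.362^2 + 0.788^2)
uc = sqrt(0.872356 + 0.131044 + 0.620944)
uc = 1.2745

1.2745


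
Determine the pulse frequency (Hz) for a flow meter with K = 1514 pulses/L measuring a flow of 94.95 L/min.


Frequency = K * Q / 60 (converting L/min to L/s).
f = 1514 * 94.95 / 60
f = 143754.3 / 60
f = 2395.91 Hz

2395.91 Hz


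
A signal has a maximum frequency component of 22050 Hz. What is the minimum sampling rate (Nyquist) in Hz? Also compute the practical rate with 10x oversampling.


By Nyquist theorem, fs_min = 2 * fmax.
fs_min = 2 * 22050 = 44100 Hz
Practical rate = 10 * fs_min = 10 * 44100 = 441000 Hz

fs_min = 44100 Hz, fs_practical = 441000 Hz


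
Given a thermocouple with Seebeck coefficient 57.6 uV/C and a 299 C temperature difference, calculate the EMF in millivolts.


The thermocouple output V = sensitivity * dT.
V = 57.6 uV/C * 299 C
V = 17222.4 uV
V = 17.222 mV

17.222 mV


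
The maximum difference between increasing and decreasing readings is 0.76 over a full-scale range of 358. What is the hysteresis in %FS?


Hysteresis = (max difference / full scale) * 100%.
H = (0.76 / 358) * 100
H = 0.212 %FS

0.212 %FS


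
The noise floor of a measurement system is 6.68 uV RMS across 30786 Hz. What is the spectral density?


Noise spectral density = Vrms / sqrt(BW).
NSD = 6.68 / sqrt(30786)
NSD = 6.68 / 175.4594
NSD = 0.0381 uV/sqrt(Hz)

0.0381 uV/sqrt(Hz)


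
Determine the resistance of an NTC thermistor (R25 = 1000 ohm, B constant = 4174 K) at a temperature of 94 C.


NTC thermistor equation: Rt = R25 * exp(B * (1/T - 1/T25)).
T in Kelvin: 367.15 K, T25 = 298.15 K
1/T - 1/T25 = 1/367.15 - 1/298.15 = -0.00063033
B * (1/T - 1/T25) = 4174 * -0.00063033 = -2.631
Rt = 1000 * exp(-2.631) = 72.0 ohm

72.0 ohm


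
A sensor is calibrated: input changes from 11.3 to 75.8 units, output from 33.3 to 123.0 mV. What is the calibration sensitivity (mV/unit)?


Sensitivity = (y2 - y1) / (x2 - x1).
S = (123.0 - 33.3) / (75.8 - 11.3)
S = 89.7 / 64.5
S = 1.3907 mV/unit

1.3907 mV/unit


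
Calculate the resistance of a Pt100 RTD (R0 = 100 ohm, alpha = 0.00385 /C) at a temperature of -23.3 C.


The RTD equation: Rt = R0 * (1 + alpha * T).
Rt = 100 * (1 + 0.00385 * -23.3)
Rt = 100 * (1 + -0.089705)
Rt = 100 * 0.910295
Rt = 91.029 ohm

91.029 ohm


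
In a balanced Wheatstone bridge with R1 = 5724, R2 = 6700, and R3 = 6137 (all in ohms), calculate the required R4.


At balance: R1*R4 = R2*R3, so R4 = R2*R3/R1.
R4 = 6700 * 6137 / 5724
R4 = 41117900 / 5724
R4 = 7183.42 ohm

7183.42 ohm


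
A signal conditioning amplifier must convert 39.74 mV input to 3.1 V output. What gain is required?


Gain = Vout / Vin (converting to same units).
G = 3.1 V / 39.74 mV
G = 3100.0 mV / 39.74 mV
G = 78.01

78.01


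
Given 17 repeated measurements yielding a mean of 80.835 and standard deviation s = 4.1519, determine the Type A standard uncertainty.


The standard uncertainty for Type A evaluation is u = s / sqrt(n).
u = 4.1519 / sqrt(17)
u = 4.1519 / 4.1231
u = 1.007

1.007


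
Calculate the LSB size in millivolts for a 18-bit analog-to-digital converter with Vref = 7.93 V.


The resolution (LSB) of an ADC is Vref / 2^n.
LSB = 7.93 / 2^18
LSB = 7.93 / 262144
LSB = 3.025e-05 V = 0.03025055 mV

0.03025055 mV


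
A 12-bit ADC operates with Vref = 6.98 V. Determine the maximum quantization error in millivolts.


The maximum quantization error is +/- LSB/2.
LSB = Vref / 2^n = 6.98 / 4096 = 0.0017041 V
Max error = LSB / 2 = 0.0017041 / 2 = 0.00085205 V
Max error = 0.8521 mV

0.8521 mV


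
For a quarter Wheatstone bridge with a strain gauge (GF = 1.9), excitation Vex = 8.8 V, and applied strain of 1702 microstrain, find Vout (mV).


Quarter bridge output: Vout = (GF * epsilon * Vex) / 4.
Vout = (1.9 * 1702e-6 * 8.8) / 4
Vout = 0.02845744 / 4 V
Vout = 0.00711436 V = 7.1144 mV

7.1144 mV


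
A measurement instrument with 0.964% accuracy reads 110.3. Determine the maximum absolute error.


Absolute error = (accuracy% / 100) * reading.
Error = (0.964 / 100) * 110.3
Error = 0.00964 * 110.3
Error = 1.0633

1.0633


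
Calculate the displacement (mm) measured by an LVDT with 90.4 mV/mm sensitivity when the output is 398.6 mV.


Displacement = Vout / sensitivity.
d = 398.6 / 90.4
d = 4.409 mm

4.409 mm


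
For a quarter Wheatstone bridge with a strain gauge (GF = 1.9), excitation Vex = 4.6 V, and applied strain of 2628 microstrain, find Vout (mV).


Quarter bridge output: Vout = (GF * epsilon * Vex) / 4.
Vout = (1.9 * 2628e-6 * 4.6) / 4
Vout = 0.02296872 / 4 V
Vout = 0.00574218 V = 5.7422 mV

5.7422 mV
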